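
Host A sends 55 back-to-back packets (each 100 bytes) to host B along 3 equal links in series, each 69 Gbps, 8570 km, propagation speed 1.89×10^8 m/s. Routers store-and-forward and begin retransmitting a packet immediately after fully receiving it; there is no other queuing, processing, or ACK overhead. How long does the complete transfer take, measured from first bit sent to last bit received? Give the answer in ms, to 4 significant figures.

Per-hop transmission t_tx = L/R = 800/69000000000 = 1.15942e-05 ms.
Per-hop propagation t_prop = 8570000/189000000 = 45.3439 ms.
Pipeline fill: first packet needs 3·t_tx to clear all hops; remaining 54 packets each add one t_tx.
Total = (3+55-1)·t_tx + 3·t_prop = 57·1.15942e-05 + 3·45.3439 = 136.0 ms.

136.0 ms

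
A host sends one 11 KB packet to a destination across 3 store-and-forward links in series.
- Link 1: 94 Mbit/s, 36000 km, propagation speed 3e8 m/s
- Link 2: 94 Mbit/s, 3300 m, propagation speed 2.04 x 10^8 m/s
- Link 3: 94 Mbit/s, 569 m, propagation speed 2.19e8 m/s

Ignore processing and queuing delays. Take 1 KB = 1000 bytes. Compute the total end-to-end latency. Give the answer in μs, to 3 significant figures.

123000 μs

L = 88000 bits.
Transmission delay per hop = L/R = 88000/94000000 = 936.17 μs; 3 hops → 2808.51 μs.
Propagation delays (d/s per hop): 120000, 16.1765, 2.59817 μs; sum = 120019 μs.
End-to-end = 123000 μs.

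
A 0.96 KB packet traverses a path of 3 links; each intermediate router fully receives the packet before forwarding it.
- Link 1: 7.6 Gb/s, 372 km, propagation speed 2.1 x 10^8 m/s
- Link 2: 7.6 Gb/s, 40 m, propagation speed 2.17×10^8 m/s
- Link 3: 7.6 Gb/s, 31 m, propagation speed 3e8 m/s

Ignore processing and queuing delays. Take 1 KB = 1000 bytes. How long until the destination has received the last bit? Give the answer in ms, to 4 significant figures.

1.775 ms

L = 7680 bits.
Transmission delay per hop = L/R = 7680/7600000000 = 0.00101053 ms; 3 hops → 0.00303158 ms.
Propagation delays (d/s per hop): 1.77143, 0.000184332, 0.000103333 ms; sum = 1.77172 ms.
End-to-end = 1.775 ms.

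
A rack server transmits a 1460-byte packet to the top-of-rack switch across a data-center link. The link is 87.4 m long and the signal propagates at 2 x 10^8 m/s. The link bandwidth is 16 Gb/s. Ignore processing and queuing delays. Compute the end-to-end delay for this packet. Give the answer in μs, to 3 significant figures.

L = 1460 × 8 = 11680 bits.
Transmission delay = L/R = 11680 / 16000000000 = 0.73 μs.
Propagation delay = d/s = 87.4 m / 200000000 m/s = 0.437 μs.
Total = 1.17 μs.

1.17 μs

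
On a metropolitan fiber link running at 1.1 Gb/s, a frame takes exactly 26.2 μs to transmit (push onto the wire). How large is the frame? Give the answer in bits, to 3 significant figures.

28800 bits

L = R × t_tx = 1100000000 b/s × 2.62e-05 s = 28820 bits.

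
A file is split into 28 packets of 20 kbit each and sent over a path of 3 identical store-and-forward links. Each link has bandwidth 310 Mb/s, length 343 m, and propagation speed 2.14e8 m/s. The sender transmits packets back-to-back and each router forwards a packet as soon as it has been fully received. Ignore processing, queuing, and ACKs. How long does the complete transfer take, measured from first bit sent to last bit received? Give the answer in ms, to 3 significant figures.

1.94 ms

Per-hop transmission t_tx = L/R = 20000/310000000 = 0.0645161 ms.
Per-hop propagation t_prop = 343/214000000 = 0.0016028 ms.
Pipeline fill: first packet needs 3·t_tx to clear all hops; remaining 27 packets each add one t_tx.
Total = (3+28-1)·t_tx + 3·t_prop = 30·0.0645161 + 3·0.0016028 = 1.94 ms.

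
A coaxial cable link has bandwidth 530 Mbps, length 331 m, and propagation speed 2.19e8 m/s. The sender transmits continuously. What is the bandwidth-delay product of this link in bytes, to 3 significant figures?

100 bytes

Propagation delay = 331 / 219000000 = 1.51142e-06 s.
BDP = R × t_prop = 530000000 × 1.51142e-06 = 801.05 bits.
In bytes: 801.05/8 = 100 bytes.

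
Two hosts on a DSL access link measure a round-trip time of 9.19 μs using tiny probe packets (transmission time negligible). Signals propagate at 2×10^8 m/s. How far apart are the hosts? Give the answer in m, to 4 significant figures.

One-way propagation = RTT/2 = 4.595 μs.
d = s × t = 200000000 × 4.595e-06 = 919.0 m.

919.0 m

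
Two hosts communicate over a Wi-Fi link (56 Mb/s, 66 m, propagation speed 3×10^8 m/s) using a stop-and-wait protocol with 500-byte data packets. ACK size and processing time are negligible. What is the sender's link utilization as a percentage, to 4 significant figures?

99.39 %

t_tx = L/R = 4000/56000000 = 7.14286e-05 s.
t_prop = 66/300000000 = 2.2e-07 s; RTT = 4.4e-07 s.
Cycle = t_tx + RTT = 7.18686e-05 s.
Utilization = t_tx / cycle = 7.14286e-05/7.18686e-05 = 99.39 %.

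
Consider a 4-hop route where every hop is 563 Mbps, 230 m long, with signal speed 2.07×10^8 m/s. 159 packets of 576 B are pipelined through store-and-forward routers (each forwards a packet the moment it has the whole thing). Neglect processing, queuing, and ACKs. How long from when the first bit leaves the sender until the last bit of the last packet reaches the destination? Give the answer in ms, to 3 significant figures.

1.33 ms

Per-hop transmission t_tx = L/R = 4608/563000000 = 0.00818472 ms.
Per-hop propagation t_prop = 230/2.07e+08 = 0.00111111 ms.
Pipeline fill: first packet needs 4·t_tx to clear all hops; remaining 158 packets each add one t_tx.
Total = (4+159-1)·t_tx + 4·t_prop = 162·0.00818472 + 4·0.00111111 = 1.33 ms.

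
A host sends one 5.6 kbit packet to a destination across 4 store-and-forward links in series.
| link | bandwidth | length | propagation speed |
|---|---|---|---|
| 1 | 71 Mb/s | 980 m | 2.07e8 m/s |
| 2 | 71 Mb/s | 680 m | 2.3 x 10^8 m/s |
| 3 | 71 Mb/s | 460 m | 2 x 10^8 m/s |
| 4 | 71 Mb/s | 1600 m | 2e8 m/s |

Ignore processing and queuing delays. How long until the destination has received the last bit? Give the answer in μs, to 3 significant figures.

L = 5600 bits.
Transmission delay per hop = L/R = 5600/71000000 = 78.8732 μs; 4 hops → 315.493 μs.
Propagation delays (d/s per hop): 4.7343, 2.95652, 2.3, 8 μs; sum = 17.9908 μs.
End-to-end = 333 μs.

333 μs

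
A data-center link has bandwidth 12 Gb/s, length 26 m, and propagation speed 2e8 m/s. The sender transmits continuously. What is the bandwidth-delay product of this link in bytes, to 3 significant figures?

195 bytes

Propagation delay = 26 / 200000000 = 1.3e-07 s.
BDP = R × t_prop = 12000000000 × 1.3e-07 = 1560 bits.
In bytes: 1560/8 = 195 bytes.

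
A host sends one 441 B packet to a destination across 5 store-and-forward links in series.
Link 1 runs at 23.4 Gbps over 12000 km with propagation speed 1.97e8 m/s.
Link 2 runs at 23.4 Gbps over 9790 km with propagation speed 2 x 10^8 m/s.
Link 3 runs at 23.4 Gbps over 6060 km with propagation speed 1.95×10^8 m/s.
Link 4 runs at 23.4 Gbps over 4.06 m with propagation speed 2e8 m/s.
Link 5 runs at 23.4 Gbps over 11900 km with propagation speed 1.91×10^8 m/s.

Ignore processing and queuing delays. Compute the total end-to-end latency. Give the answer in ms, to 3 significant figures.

203 ms

L = 441 × 8 = 3528 bits.
Transmission delay per hop = L/R = 3528/23400000000 = 0.000150769 ms; 5 hops → 0.000753846 ms.
Propagation delays (d/s per hop): 60.9137, 48.95, 31.0769, 2.03e-05, 62.3037 ms; sum = 203.244 ms.
End-to-end = 203 ms.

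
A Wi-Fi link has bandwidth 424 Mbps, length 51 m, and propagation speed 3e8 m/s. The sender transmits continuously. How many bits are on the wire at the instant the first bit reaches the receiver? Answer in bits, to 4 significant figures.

72.08 bits

Propagation delay = 51 / 300000000 = 1.7e-07 s.
BDP = R × t_prop = 424000000 × 1.7e-07 = 72.08 bits.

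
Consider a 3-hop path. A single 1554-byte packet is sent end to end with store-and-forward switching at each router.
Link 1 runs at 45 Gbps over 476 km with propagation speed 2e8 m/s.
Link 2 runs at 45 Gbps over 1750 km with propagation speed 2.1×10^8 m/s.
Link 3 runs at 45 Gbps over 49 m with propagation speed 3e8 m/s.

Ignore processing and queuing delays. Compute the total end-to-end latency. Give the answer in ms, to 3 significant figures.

10.7 ms

L = 1554 × 8 = 12432 bits.
Transmission delay per hop = L/R = 12432/45000000000 = 0.000276267 ms; 3 hops → 0.0008288 ms.
Propagation delays (d/s per hop): 2.38, 8.33333, 0.000163333 ms; sum = 10.7135 ms.
End-to-end = 10.7 ms.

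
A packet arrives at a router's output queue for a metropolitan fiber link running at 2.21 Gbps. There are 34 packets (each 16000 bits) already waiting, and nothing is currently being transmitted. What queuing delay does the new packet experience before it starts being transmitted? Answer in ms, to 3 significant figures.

0.246 ms

Each queued packet: L/R = 16000/2210000000 = 0.00723982 ms.
34 queued → 0.246154 ms.
Queuing delay = 0.246 ms.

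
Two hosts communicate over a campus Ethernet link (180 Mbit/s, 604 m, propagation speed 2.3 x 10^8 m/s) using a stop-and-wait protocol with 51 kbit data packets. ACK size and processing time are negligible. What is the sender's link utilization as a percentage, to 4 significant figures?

t_tx = L/R = 51000/180000000 = 0.000283333 s.
t_prop = 604/2.3e+08 = 2.62609e-06 s; RTT = 5.25217e-06 s.
Cycle = t_tx + RTT = 0.000288586 s.
Utilization = t_tx / cycle = 0.000283333/0.000288586 = 98.18 %.

98.18 %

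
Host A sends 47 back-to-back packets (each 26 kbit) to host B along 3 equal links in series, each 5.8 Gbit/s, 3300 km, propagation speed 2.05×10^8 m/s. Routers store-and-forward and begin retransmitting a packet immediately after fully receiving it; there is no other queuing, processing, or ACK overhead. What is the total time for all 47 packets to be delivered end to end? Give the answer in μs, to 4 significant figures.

Per-hop transmission t_tx = L/R = 26000/5800000000 = 4.48276 μs.
Per-hop propagation t_prop = 3300000/2.05e+08 = 16097.6 μs.
Pipeline fill: first packet needs 3·t_tx to clear all hops; remaining 46 packets each add one t_tx.
Total = (3+47-1)·t_tx + 3·t_prop = 49·4.48276 + 3·16097.6 = 48510 μs.

48510 μs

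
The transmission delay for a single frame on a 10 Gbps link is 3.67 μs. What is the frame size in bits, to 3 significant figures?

L = R × t_tx = 10000000000 b/s × 3.67e-06 s = 36700 bits.

36700 bits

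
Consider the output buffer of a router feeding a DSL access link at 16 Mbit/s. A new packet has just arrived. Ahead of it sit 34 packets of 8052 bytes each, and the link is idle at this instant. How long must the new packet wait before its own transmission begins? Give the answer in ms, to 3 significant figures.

137 ms

Each queued packet: L/R = 64416/16000000 = 4.026 ms.
34 queued → 136.884 ms.
Queuing delay = 137 ms.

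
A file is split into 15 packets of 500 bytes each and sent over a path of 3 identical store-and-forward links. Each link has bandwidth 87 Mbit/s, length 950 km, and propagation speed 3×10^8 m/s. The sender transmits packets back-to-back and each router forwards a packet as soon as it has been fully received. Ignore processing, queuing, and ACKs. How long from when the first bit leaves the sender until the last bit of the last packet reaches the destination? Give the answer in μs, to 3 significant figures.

10300 μs

Per-hop transmission t_tx = L/R = 4000/87000000 = 45.977 μs.
Per-hop propagation t_prop = 950000/300000000 = 3166.67 μs.
Pipeline fill: first packet needs 3·t_tx to clear all hops; remaining 14 packets each add one t_tx.
Total = (3+15-1)·t_tx + 3·t_prop = 17·45.977 + 3·3166.67 = 10300 μs.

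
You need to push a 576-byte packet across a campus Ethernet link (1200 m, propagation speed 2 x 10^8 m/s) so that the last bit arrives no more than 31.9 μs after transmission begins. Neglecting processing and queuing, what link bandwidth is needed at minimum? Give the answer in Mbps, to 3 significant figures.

L = 4608 bits.
Propagation delay = 1200 / 200000000 = 6 μs.
Transmission budget = 31.9 − 6 = 25.9 μs.
R ≥ L / t_tx = 4608 bits / 2.59e-05 s = 178 Mbps.

178 Mbps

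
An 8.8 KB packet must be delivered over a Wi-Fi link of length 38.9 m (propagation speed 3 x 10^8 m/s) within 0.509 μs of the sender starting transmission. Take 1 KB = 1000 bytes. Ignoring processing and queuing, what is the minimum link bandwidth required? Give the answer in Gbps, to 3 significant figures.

186 Gbps

L = 70400 bits.
Propagation delay = 38.9 / 300000000 = 0.129667 μs.
Transmission budget = 0.509 − 0.129667 = 0.379333 μs.
R ≥ L / t_tx = 70400 bits / 3.79333e-07 s = 186 Gbps.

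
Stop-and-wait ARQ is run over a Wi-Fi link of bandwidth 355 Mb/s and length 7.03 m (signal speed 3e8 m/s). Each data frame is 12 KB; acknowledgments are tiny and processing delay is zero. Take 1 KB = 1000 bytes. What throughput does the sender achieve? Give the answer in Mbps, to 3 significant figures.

355 Mbps

t_tx = L/R = 96000/355000000 = 0.000270423 s.
t_prop = 7.03/300000000 = 2.34333e-08 s; RTT = 4.68667e-08 s.
Cycle = t_tx + RTT = 0.000270469 s.
Throughput = L / cycle = 96000 / 0.000270469 = 355 Mbps.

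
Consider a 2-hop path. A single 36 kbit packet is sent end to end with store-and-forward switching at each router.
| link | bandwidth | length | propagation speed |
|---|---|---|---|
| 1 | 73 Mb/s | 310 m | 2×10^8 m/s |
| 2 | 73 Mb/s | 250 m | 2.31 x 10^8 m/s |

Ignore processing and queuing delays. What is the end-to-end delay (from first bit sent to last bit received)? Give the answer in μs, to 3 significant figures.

L = 36000 bits.
Transmission delay per hop = L/R = 36000/73000000 = 493.151 μs; 2 hops → 986.301 μs.
Propagation delays (d/s per hop): 1.55, 1.08225 μs; sum = 2.63225 μs.
End-to-end = 989 μs.

989 μs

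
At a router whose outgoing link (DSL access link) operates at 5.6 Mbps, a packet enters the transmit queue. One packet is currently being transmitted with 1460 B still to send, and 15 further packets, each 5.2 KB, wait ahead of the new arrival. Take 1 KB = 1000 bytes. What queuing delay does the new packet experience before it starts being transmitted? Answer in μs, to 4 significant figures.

Each queued packet: L/R = 41600/5600000 = 7428.57 μs.
15 queued → 111429 μs.
Plus remaining 11680 bits of current packet: 2085.71 μs.
Queuing delay = 113500 μs.

113500 μs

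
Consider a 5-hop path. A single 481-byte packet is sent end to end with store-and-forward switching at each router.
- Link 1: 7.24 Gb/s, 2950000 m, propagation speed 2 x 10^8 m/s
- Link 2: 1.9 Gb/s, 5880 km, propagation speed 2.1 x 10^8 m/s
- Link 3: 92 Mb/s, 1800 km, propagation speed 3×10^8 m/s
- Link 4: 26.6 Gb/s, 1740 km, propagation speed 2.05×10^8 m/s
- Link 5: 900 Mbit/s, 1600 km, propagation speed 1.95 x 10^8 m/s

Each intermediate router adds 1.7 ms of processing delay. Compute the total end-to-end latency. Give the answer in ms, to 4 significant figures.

L = 481 × 8 = 3848 bits.
Transmission delays (L/R per hop): 0.000531492, 0.00202526, 0.0418261, 0.000144662, 0.00427556 ms; sum = 0.0488031 ms.
Propagation delays (d/s per hop): 14.75, 28, 6, 8.4878, 8.20513 ms; sum = 65.4429 ms.
Processing at 4 router(s): 4 × 1.7 ms = 6.8 ms.
End-to-end = 72.29 ms.

72.29 ms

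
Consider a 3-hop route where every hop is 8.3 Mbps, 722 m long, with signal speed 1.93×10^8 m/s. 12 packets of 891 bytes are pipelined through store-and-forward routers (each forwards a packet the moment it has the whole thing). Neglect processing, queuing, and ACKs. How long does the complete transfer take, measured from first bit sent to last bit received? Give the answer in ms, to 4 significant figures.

12.03 ms

Per-hop transmission t_tx = L/R = 7128/8.3e+06 = 0.858795 ms.
Per-hop propagation t_prop = 722/193000000 = 0.00374093 ms.
Pipeline fill: first packet needs 3·t_tx to clear all hops; remaining 11 packets each add one t_tx.
Total = (3+12-1)·t_tx + 3·t_prop = 14·0.858795 + 3·0.00374093 = 12.03 ms.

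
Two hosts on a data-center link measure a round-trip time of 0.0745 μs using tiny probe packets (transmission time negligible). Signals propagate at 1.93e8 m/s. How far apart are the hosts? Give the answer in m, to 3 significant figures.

7.19 m

One-way propagation = RTT/2 = 0.03725 μs.
d = s × t = 193000000 × 3.725e-08 = 7.19 m.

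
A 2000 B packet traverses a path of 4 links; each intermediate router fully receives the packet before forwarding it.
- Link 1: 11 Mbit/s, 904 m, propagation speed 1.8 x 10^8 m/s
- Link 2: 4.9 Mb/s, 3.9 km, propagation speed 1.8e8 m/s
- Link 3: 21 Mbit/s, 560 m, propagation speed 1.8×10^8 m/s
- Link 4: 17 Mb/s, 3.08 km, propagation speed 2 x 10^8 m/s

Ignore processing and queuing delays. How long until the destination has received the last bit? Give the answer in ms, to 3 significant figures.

6.47 ms

L = 2000 × 8 = 16000 bits.
Transmission delays (L/R per hop): 1.45455, 3.26531, 0.761905, 0.941176 ms; sum = 6.42293 ms.
Propagation delays (d/s per hop): 0.00502222, 0.0216667, 0.00311111, 0.0154 ms; sum = 0.0452 ms.
End-to-end = 6.47 ms.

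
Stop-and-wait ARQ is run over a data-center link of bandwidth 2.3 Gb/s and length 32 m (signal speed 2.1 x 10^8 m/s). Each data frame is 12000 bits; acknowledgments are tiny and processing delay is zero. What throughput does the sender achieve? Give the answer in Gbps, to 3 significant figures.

2.17 Gbps

t_tx = L/R = 12000/2300000000 = 5.21739e-06 s.
t_prop = 32/210000000 = 1.52381e-07 s; RTT = 3.04762e-07 s.
Cycle = t_tx + RTT = 5.52215e-06 s.
Throughput = L / cycle = 12000 / 5.52215e-06 = 2.17 Gbps.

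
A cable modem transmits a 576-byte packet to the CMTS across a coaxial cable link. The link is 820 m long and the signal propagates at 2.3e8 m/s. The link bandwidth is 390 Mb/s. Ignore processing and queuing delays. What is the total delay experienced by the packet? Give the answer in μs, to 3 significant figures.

15.4 μs

L = 576 × 8 = 4608 bits.
Transmission delay = L/R = 4608 / 390000000 = 11.8154 μs.
Propagation delay = d/s = 820 m / 2.3e+08 m/s = 3.56522 μs.
Total = 15.4 μs.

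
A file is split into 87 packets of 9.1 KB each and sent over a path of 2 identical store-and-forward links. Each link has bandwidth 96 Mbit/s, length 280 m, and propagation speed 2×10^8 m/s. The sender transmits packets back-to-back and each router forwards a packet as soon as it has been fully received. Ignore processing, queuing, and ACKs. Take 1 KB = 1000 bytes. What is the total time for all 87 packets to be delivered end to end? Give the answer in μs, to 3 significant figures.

Per-hop transmission t_tx = L/R = 72800/96000000 = 758.333 μs.
Per-hop propagation t_prop = 280/200000000 = 1.4 μs.
Pipeline fill: first packet needs 2·t_tx to clear all hops; remaining 86 packets each add one t_tx.
Total = (2+87-1)·t_tx + 2·t_prop = 88·758.333 + 2·1.4 = 66700 μs.

66700 μs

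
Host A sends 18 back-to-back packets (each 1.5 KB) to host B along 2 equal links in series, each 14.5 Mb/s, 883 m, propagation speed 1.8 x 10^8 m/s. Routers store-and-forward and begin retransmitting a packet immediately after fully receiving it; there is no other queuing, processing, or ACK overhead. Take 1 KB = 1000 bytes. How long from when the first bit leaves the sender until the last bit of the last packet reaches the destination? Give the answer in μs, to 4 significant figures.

Per-hop transmission t_tx = L/R = 12000/14500000 = 827.586 μs.
Per-hop propagation t_prop = 883/180000000 = 4.90556 μs.
Pipeline fill: first packet needs 2·t_tx to clear all hops; remaining 17 packets each add one t_tx.
Total = (2+18-1)·t_tx + 2·t_prop = 19·827.586 + 2·4.90556 = 15730 μs.

15730 μs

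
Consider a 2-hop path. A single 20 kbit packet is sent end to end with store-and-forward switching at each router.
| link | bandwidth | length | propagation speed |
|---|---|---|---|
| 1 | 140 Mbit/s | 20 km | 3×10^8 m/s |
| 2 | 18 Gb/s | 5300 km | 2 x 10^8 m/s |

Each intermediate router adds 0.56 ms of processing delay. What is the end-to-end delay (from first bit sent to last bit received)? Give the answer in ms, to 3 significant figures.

L = 20000 bits.
Transmission delays (L/R per hop): 0.142857, 0.00111111 ms; sum = 0.143968 ms.
Propagation delays (d/s per hop): 0.0666667, 26.5 ms; sum = 26.5667 ms.
Processing at 1 router(s): 1 × 0.56 ms = 0.56 ms.
End-to-end = 27.3 ms.

27.3 ms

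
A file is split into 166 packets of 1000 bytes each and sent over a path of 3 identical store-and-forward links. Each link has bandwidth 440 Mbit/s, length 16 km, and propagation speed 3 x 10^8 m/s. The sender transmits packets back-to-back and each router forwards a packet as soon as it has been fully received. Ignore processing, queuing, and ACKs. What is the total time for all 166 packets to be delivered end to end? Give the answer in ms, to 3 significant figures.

Per-hop transmission t_tx = L/R = 8000/440000000 = 0.0181818 ms.
Per-hop propagation t_prop = 16000/300000000 = 0.0533333 ms.
Pipeline fill: first packet needs 3·t_tx to clear all hops; remaining 165 packets each add one t_tx.
Total = (3+166-1)·t_tx + 3·t_prop = 168·0.0181818 + 3·0.0533333 = 3.21 ms.

3.21 ms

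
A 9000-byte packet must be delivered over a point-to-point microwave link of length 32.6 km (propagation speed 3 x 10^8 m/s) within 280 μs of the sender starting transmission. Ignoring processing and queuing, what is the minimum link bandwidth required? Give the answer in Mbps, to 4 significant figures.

L = 72000 bits.
Propagation delay = 32600 / 300000000 = 108.667 μs.
Transmission budget = 280 − 108.667 = 171.333 μs.
R ≥ L / t_tx = 72000 bits / 0.000171333 s = 420.2 Mbps.

420.2 Mbps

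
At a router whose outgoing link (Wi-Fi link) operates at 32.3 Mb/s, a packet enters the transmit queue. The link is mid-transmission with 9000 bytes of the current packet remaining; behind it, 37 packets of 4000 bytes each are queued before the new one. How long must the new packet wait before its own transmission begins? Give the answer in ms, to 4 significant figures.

38.89 ms

Each queued packet: L/R = 32000/3.23e+07 = 0.990712 ms.
37 queued → 36.6563 ms.
Plus remaining 72000 bits of current packet: 2.2291 ms.
Queuing delay = 38.89 ms.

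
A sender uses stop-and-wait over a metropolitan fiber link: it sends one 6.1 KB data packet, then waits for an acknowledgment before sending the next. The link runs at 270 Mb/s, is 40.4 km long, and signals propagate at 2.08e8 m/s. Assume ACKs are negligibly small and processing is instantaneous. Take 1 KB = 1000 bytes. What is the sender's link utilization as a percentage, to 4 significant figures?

t_tx = L/R = 48800/270000000 = 0.000180741 s.
t_prop = 40400/208000000 = 0.000194231 s; RTT = 0.000388462 s.
Cycle = t_tx + RTT = 0.000569202 s.
Utilization = t_tx / cycle = 0.000180741/0.000569202 = 31.75 %.

31.75 %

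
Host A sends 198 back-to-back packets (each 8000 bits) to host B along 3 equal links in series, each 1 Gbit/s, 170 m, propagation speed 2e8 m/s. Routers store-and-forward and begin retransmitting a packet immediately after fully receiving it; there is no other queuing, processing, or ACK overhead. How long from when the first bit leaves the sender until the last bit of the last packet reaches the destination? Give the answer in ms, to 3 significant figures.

1.60 ms

Per-hop transmission t_tx = L/R = 8000/1000000000 = 0.008 ms.
Per-hop propagation t_prop = 170/200000000 = 0.00085 ms.
Pipeline fill: first packet needs 3·t_tx to clear all hops; remaining 197 packets each add one t_tx.
Total = (3+198-1)·t_tx + 3·t_prop = 200·0.008 + 3·0.00085 = 1.60 ms.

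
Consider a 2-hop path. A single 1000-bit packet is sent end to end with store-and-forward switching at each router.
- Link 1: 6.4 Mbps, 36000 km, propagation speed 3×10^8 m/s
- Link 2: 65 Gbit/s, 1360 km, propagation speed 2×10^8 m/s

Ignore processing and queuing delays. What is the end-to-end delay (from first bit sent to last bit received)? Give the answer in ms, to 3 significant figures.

Transmission delays (L/R per hop): 0.15625, 1.53846e-05 ms; sum = 0.156265 ms.
Propagation delays (d/s per hop): 120, 6.8 ms; sum = 126.8 ms.
End-to-end = 127 ms.

127 ms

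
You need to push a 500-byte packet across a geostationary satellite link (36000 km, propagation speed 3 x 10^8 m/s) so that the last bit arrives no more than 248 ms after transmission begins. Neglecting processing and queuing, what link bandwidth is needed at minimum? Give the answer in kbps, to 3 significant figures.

31.3 kbps

L = 4000 bits.
Propagation delay = 36000000 / 300000000 = 120 ms.
Transmission budget = 248 − 120 = 128 ms.
R ≥ L / t_tx = 4000 bits / 0.128 s = 31.3 kbps.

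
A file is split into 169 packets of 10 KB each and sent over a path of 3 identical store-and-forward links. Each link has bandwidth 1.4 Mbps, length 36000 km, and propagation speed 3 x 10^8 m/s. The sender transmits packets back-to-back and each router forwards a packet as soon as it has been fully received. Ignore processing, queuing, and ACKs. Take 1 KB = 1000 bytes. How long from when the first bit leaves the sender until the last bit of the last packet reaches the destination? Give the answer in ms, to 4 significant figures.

Per-hop transmission t_tx = L/R = 80000/1400000 = 57.1429 ms.
Per-hop propagation t_prop = 36000000/300000000 = 120 ms.
Pipeline fill: first packet needs 3·t_tx to clear all hops; remaining 168 packets each add one t_tx.
Total = (3+169-1)·t_tx + 3·t_prop = 171·57.1429 + 3·120 = 10130 ms.

10130 ms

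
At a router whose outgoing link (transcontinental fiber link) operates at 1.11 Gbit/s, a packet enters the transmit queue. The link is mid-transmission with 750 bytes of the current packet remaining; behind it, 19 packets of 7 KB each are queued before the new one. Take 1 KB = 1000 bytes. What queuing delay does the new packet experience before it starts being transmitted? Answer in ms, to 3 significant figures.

Each queued packet: L/R = 56000/1110000000 = 0.0504505 ms.
19 queued → 0.958559 ms.
Plus remaining 6000 bits of current packet: 0.00540541 ms.
Queuing delay = 0.964 ms.

0.964 ms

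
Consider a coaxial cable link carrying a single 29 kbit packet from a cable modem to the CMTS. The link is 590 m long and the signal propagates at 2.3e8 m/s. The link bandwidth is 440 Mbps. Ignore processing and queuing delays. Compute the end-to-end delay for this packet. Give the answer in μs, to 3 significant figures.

L = 29000 bits.
Transmission delay = L/R = 29000 / 440000000 = 65.9091 μs.
Propagation delay = d/s = 590 m / 2.3e+08 m/s = 2.56522 μs.
Total = 68.5 μs.

68.5 μs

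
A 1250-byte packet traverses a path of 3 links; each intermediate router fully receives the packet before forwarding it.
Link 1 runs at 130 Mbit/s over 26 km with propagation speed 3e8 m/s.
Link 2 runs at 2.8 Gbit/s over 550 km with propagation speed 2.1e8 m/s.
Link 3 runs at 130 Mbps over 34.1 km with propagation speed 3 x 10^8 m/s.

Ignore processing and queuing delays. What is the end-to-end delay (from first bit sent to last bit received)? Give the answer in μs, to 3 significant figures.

L = 1250 × 8 = 10000 bits.
Transmission delays (L/R per hop): 76.9231, 3.57143, 76.9231 μs; sum = 157.418 μs.
Propagation delays (d/s per hop): 86.6667, 2619.05, 113.667 μs; sum = 2819.38 μs.
End-to-end = 2980 μs.

2980 μs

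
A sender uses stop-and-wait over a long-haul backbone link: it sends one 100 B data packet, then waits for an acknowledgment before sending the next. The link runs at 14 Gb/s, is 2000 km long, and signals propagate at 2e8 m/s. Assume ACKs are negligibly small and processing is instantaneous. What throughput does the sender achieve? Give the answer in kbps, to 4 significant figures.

t_tx = L/R = 800/14000000000 = 5.71429e-08 s.
t_prop = 2000000/200000000 = 0.01 s; RTT = 0.02 s.
Cycle = t_tx + RTT = 0.0200001 s.
Throughput = L / cycle = 800 / 0.0200001 = 40.00 kbps.

40.00 kbps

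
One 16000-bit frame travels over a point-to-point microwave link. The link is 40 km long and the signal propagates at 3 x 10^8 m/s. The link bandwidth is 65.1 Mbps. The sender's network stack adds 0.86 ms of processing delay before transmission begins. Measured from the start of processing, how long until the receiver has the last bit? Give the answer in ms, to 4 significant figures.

1.239 ms

Transmission delay = L/R = 16000 / 6.51e+07 = 0.245776 ms.
Propagation delay = d/s = 40000 m / 300000000 m/s = 0.133333 ms.
Plus processing delay 0.86 ms = 0.86 ms.
Total = 1.239 ms.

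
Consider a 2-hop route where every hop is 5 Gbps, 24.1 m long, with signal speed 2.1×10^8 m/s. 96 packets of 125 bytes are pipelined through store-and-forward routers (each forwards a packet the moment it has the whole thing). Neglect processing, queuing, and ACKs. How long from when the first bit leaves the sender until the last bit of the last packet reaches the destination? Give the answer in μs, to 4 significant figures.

Per-hop transmission t_tx = L/R = 1000/5000000000 = 0.2 μs.
Per-hop propagation t_prop = 24.1/210000000 = 0.114762 μs.
Pipeline fill: first packet needs 2·t_tx to clear all hops; remaining 95 packets each add one t_tx.
Total = (2+96-1)·t_tx + 2·t_prop = 97·0.2 + 2·0.114762 = 19.63 μs.

19.63 μs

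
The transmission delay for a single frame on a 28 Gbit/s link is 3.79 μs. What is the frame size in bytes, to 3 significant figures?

L = R × t_tx = 28000000000 b/s × 3.79e-06 s = 106120 bits.
In bytes: 106120 / 8 = 13300 bytes.

13300 bytes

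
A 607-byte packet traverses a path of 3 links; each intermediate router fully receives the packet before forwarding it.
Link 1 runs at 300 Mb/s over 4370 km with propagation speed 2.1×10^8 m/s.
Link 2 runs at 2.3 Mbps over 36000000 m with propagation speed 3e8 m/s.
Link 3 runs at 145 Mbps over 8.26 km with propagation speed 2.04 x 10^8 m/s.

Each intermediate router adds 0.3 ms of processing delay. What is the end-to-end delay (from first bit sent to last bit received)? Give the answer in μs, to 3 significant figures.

L = 607 × 8 = 4856 bits.
Transmission delays (L/R per hop): 16.1867, 2111.3, 33.4897 μs; sum = 2160.98 μs.
Propagation delays (d/s per hop): 20809.5, 120000, 40.4902 μs; sum = 140850 μs.
Processing at 2 router(s): 2 × 0.3 ms = 600 μs.
End-to-end = 144000 μs.

144000 μs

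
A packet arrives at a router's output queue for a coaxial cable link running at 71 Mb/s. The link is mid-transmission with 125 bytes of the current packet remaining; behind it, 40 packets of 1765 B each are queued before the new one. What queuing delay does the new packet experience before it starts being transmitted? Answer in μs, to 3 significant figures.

7970 μs

Each queued packet: L/R = 14120/71000000 = 198.873 μs.
40 queued → 7954.93 μs.
Plus remaining 1000 bits of current packet: 14.0845 μs.
Queuing delay = 7970 μs.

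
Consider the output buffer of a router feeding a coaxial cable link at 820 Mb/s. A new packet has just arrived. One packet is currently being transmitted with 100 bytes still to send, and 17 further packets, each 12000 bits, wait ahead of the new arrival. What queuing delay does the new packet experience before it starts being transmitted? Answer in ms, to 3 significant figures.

0.250 ms

Each queued packet: L/R = 12000/820000000 = 0.0146341 ms.
17 queued → 0.24878 ms.
Plus remaining 800 bits of current packet: 0.00097561 ms.
Queuing delay = 0.250 ms.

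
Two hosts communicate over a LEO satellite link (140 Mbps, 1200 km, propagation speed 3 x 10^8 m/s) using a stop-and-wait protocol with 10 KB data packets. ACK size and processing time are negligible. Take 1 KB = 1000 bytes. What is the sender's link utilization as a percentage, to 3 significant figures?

6.67 %

t_tx = L/R = 80000/140000000 = 0.000571429 s.
t_prop = 1200000/300000000 = 0.004 s; RTT = 0.008 s.
Cycle = t_tx + RTT = 0.00857143 s.
Utilization = t_tx / cycle = 0.000571429/0.00857143 = 6.67 %.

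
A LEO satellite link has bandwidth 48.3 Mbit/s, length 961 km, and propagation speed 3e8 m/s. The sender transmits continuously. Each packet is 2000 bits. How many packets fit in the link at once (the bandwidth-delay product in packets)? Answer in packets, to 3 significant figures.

77.4 packets

Propagation delay = 961000 / 300000000 = 0.00320333 s.
BDP = R × t_prop = 48300000 × 0.00320333 = 154721 bits.
In packets of 2000 bits: 77.4 packets.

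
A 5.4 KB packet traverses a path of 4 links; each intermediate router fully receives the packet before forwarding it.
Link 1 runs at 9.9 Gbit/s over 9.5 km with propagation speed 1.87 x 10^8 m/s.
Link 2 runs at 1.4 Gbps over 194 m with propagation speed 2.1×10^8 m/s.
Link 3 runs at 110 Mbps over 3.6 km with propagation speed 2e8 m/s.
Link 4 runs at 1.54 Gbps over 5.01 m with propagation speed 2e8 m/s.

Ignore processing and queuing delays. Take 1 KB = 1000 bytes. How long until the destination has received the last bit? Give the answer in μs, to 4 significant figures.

L = 43200 bits.
Transmission delays (L/R per hop): 4.36364, 30.8571, 392.727, 28.0519 μs; sum = 456 μs.
Propagation delays (d/s per hop): 50.8021, 0.92381, 18, 0.02505 μs; sum = 69.751 μs.
End-to-end = 525.8 μs.

525.8 μs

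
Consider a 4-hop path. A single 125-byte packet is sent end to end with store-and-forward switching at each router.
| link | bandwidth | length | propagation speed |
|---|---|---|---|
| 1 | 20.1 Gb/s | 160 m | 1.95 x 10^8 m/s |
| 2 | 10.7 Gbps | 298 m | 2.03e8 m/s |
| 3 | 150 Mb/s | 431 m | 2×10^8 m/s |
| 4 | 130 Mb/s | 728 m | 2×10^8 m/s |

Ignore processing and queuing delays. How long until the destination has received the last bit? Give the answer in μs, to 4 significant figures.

22.59 μs

L = 125 × 8 = 1000 bits.
Transmission delays (L/R per hop): 0.0497512, 0.0934579, 6.66667, 7.69231 μs; sum = 14.5022 μs.
Propagation delays (d/s per hop): 0.820513, 1.46798, 2.155, 3.64 μs; sum = 8.08349 μs.
End-to-end = 22.59 μs.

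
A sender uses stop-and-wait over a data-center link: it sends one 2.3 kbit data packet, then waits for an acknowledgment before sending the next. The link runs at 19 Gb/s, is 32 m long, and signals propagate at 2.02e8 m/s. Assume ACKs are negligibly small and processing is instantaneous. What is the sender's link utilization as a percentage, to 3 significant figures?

27.6 %

t_tx = L/R = 2300/19000000000 = 1.21053e-07 s.
t_prop = 32/202000000 = 1.58416e-07 s; RTT = 3.16832e-07 s.
Cycle = t_tx + RTT = 4.37884e-07 s.
Utilization = t_tx / cycle = 1.21053e-07/4.37884e-07 = 27.6 %.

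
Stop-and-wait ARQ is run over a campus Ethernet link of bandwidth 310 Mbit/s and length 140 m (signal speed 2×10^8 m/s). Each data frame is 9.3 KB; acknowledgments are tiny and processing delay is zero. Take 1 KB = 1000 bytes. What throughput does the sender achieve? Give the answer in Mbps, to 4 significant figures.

308.2 Mbps

t_tx = L/R = 74400/310000000 = 0.00024 s.
t_prop = 140/200000000 = 7e-07 s; RTT = 1.4e-06 s.
Cycle = t_tx + RTT = 0.0002414 s.
Throughput = L / cycle = 74400 / 0.0002414 = 308.2 Mbps.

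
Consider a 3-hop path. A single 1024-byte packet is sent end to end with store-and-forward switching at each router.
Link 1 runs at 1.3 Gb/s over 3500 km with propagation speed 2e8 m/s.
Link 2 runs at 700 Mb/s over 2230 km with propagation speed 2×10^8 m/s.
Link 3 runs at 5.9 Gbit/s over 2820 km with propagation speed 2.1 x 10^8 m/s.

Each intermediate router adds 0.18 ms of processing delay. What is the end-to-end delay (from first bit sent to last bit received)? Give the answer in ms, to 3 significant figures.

L = 1024 × 8 = 8192 bits.
Transmission delays (L/R per hop): 0.00630154, 0.0117029, 0.00138847 ms; sum = 0.0193929 ms.
Propagation delays (d/s per hop): 17.5, 11.15, 13.4286 ms; sum = 42.0786 ms.
Processing at 2 router(s): 2 × 0.18 ms = 0.36 ms.
End-to-end = 42.5 ms.

42.5 ms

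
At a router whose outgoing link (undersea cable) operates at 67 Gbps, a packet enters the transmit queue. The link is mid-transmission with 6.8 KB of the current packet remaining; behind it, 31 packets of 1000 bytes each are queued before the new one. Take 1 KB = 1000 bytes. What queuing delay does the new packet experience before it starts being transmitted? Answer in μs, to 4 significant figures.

4.513 μs

Each queued packet: L/R = 8000/67000000000 = 0.119403 μs.
31 queued → 3.70149 μs.
Plus remaining 54400 bits of current packet: 0.81194 μs.
Queuing delay = 4.513 μs.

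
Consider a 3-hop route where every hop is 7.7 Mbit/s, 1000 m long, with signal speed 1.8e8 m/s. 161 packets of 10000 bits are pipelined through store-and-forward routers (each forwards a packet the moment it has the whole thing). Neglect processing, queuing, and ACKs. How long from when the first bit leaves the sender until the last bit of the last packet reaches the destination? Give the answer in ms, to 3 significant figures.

Per-hop transmission t_tx = L/R = 10000/7700000 = 1.2987 ms.
Per-hop propagation t_prop = 1000/180000000 = 0.00555556 ms.
Pipeline fill: first packet needs 3·t_tx to clear all hops; remaining 160 packets each add one t_tx.
Total = (3+161-1)·t_tx + 3·t_prop = 163·1.2987 + 3·0.00555556 = 212 ms.

212 ms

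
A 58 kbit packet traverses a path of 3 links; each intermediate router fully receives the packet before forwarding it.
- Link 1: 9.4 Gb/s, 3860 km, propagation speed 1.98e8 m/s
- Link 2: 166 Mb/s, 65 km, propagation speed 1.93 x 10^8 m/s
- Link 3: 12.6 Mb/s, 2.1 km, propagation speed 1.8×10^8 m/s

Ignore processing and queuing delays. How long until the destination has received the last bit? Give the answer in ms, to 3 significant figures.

L = 58000 bits.
Transmission delays (L/R per hop): 0.00617021, 0.349398, 4.60317 ms; sum = 4.95874 ms.
Propagation delays (d/s per hop): 19.4949, 0.336788, 0.0116667 ms; sum = 19.8434 ms.
End-to-end = 24.8 ms.

24.8 ms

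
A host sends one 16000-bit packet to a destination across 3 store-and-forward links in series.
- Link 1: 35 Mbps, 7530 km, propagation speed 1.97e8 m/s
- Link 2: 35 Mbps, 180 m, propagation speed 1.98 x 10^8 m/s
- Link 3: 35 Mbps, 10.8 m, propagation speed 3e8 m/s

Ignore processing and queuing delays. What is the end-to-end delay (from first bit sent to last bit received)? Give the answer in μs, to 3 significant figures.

39600 μs

Transmission delay per hop = L/R = 16000/35000000 = 457.143 μs; 3 hops → 1371.43 μs.
Propagation delays (d/s per hop): 38223.4, 0.909091, 0.036 μs; sum = 38224.3 μs.
End-to-end = 39600 μs.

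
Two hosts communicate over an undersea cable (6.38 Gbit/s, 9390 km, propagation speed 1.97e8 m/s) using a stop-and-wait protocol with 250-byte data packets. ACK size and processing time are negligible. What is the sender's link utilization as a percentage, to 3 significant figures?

0.000329 %

t_tx = L/R = 2000/6380000000 = 3.1348e-07 s.
t_prop = 9390000/197000000 = 0.047665 s; RTT = 0.0953299 s.
Cycle = t_tx + RTT = 0.0953303 s.
Utilization = t_tx / cycle = 3.1348e-07/0.0953303 = 0.000329 %.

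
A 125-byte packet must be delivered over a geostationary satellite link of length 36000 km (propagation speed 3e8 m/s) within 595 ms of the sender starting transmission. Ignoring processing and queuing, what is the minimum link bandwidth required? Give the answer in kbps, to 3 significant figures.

2.11 kbps

L = 1000 bits.
Propagation delay = 36000000 / 300000000 = 120 ms.
Transmission budget = 595 − 120 = 475 ms.
R ≥ L / t_tx = 1000 bits / 0.475 s = 2.11 kbps.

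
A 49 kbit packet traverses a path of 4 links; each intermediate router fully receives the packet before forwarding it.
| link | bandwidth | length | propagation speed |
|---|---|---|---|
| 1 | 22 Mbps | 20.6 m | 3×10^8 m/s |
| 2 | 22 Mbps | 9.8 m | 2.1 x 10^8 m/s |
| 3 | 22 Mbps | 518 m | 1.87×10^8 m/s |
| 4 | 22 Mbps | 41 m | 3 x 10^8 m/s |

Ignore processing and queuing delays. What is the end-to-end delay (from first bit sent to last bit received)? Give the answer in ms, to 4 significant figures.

L = 49000 bits.
Transmission delay per hop = L/R = 49000/22000000 = 2.22727 ms; 4 hops → 8.90909 ms.
Propagation delays (d/s per hop): 6.86667e-05, 4.66667e-05, 0.00277005, 0.000136667 ms; sum = 0.00302205 ms.
End-to-end = 8.912 ms.

8.912 ms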